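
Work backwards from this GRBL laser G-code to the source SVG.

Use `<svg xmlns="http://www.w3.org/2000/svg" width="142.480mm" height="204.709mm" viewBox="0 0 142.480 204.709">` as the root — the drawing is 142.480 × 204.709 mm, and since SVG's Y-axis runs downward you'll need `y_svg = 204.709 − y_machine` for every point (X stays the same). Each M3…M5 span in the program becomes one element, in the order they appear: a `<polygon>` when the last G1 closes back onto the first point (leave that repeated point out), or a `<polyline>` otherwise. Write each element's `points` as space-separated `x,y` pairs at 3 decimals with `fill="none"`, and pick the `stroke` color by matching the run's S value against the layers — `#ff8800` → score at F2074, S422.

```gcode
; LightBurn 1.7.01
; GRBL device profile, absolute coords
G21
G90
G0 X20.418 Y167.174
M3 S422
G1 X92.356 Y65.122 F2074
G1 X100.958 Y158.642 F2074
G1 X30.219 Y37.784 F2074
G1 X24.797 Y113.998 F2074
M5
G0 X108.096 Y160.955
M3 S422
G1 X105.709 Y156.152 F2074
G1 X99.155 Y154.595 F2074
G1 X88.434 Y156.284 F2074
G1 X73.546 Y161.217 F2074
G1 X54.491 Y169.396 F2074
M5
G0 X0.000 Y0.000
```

Each laser-on run becomes one SVG element. Flip Y back into SVG space with y_svg = 204.709 − y_machine. Every run uses S422, so all elements get stroke `#ff8800` (score).

Run 1: The run is open, so emit a `<polyline>` with points (Y-flipped): 20.418,37.535 92.356,139.587 100.958,46.067 30.219,166.925 24.797,90.711.

Run 2: The run is open, so emit a `<polyline>` with points (Y-flipped): 108.096,43.754 105.709,48.557 99.155,50.114 88.434,48.425 73.546,43.492 54.491,35.313.

<svg xmlns="http://www.w3.org/2000/svg" width="142.480mm" height="204.709mm" viewBox="0 0 142.480 204.709">
  <polyline points="20.418,37.535 92.356,139.587 100.958,46.067 30.219,166.925 24.797,90.711" fill="none" stroke="#ff8800"/>
  <polyline points="108.096,43.754 105.709,48.557 99.155,50.114 88.434,48.425 73.546,43.492 54.491,35.313" fill="none" stroke="#ff8800"/>
</svg>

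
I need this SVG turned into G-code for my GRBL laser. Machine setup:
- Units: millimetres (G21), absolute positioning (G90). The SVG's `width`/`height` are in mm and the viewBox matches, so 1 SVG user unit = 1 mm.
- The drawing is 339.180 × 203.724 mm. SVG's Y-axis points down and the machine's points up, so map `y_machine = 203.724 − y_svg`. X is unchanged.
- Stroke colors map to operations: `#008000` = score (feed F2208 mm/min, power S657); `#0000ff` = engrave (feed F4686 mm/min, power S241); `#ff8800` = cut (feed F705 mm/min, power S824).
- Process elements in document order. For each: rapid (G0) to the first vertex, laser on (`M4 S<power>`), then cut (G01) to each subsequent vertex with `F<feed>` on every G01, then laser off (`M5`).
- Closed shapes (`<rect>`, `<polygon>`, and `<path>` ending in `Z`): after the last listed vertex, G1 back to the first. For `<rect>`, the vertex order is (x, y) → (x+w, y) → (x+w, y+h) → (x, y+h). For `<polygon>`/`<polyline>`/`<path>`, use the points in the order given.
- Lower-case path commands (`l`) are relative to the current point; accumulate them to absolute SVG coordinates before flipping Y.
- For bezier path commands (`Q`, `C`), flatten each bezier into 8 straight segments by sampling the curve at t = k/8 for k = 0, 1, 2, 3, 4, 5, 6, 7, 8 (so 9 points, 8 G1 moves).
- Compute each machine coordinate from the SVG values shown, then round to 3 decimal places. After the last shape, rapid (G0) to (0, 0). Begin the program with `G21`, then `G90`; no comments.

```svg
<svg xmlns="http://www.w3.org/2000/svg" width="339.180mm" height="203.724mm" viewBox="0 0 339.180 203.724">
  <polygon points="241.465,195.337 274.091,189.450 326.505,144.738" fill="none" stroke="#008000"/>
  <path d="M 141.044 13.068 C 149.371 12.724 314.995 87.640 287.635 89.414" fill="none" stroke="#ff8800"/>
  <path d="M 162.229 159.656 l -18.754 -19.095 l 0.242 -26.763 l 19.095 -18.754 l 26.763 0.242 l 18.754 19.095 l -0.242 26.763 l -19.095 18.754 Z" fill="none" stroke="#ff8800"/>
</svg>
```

1 u = 1 mm; y_m = 203.724 − y.

[1] `<polygon>` closed polygon, #008000→score S657 F2208: (241.465,8.387) → (274.091,14.274) → (326.505,58.986) → (241.465,8.387) (closed)

[2] `<path>` cubic bezier, #ff8800→cut S824 F705: (141.044,190.656) → (150.856,187.547) → (171.309,179.122) → (198.300,167.119) → (227.722,153.277) → (255.472,139.337) → (277.444,127.036) → (289.533,118.114) → (287.635,114.310)

[3] `<path>` regular polygon, #ff8800→cut S824 F705: (162.229,44.068) → (143.475,63.163) → (143.717,89.926) → (162.812,108.680) → (189.575,108.438) → (208.329,89.343) → (208.087,62.580) → (188.992,43.826) → (162.229,44.068) (closed)

G21
G90
G0 X241.465 Y8.387
M4 S657
G01 X274.091 Y14.274 F2208
G01 X326.505 Y58.986 F2208
G01 X241.465 Y8.387 F2208
M5
G0 X141.044 Y190.656
M4 S824
G01 X150.856 Y187.547 F705
G01 X171.309 Y179.122 F705
G01 X198.300 Y167.119 F705
G01 X227.722 Y153.277 F705
G01 X255.472 Y139.337 F705
G01 X277.444 Y127.036 F705
G01 X289.533 Y118.114 F705
G01 X287.635 Y114.310 F705
M5
G0 X162.229 Y44.068
M4 S824
G01 X143.475 Y63.163 F705
G01 X143.717 Y89.926 F705
G01 X162.812 Y108.680 F705
G01 X189.575 Y108.438 F705
G01 X208.329 Y89.343 F705
G01 X208.087 Y62.580 F705
G01 X188.992 Y43.826 F705
G01 X162.229 Y44.068 F705
M5
G0 X0.000 Y0.000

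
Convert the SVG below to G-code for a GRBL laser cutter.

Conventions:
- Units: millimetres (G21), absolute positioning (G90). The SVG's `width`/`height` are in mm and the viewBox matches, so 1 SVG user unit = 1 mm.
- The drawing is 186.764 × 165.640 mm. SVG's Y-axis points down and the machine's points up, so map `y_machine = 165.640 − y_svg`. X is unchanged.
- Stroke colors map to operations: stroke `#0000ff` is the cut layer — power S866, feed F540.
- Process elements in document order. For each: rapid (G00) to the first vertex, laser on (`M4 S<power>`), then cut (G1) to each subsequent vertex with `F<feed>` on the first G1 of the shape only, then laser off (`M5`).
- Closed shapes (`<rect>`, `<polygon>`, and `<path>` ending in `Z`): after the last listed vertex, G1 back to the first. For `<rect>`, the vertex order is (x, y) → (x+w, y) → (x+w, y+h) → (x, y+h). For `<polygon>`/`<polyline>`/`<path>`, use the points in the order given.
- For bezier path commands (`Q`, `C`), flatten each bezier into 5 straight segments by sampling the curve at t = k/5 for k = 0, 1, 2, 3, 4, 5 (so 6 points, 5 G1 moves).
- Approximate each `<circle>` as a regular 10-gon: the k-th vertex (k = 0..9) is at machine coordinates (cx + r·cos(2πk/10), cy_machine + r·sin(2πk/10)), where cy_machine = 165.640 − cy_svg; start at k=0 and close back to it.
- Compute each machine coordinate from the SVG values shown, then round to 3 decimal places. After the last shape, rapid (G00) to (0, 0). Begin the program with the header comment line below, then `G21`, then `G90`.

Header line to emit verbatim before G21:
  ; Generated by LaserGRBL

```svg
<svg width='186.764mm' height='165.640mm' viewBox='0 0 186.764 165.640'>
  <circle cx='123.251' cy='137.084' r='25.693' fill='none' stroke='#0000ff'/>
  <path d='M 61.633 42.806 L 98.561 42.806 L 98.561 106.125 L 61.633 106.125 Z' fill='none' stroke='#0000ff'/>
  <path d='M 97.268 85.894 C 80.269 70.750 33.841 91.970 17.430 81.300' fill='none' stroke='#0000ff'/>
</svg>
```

viewBox `0 0 186.764 165.640` with mm width/height → 1 unit = 1 mm. Flip: y_m = 165.640 − y_svg.

**Shape 1** — `<circle>` circle, stroke `#0000ff` → cut (S866, F540). Machine vertices: (148.944,28.556) → (144.037,43.658) → (131.191,52.991) → (115.311,52.991) → (102.465,43.658) → (97.558,28.556) → (102.465,13.454) → (115.311,4.121) → (131.191,4.121) → (144.037,13.454) → (148.944,28.556). Closed: final G1 returns to the first vertex.

**Shape 2** — `<path>` rectangle, stroke `#0000ff` → cut (S866, F540). Machine vertices: (61.633,122.834) → (98.561,122.834) → (98.561,59.515) → (61.633,59.515) → (61.633,122.834). Closed: final G1 returns to the first vertex.

**Shape 3** — `<path>` cubic bezier, stroke `#0000ff` → cut (S866, F540). Control points (SVG): P0=(97.268,85.894), P1=(80.269,70.750), P2=(33.841,91.970), P3=(17.430,81.300); sampled at t=k/5. Machine vertices: (97.268,79.746) → (84.013,85.015) → (66.548,84.832) → (47.727,82.475) → (30.403,81.219) → (17.430,84.340). Open path.

; Generated by LaserGRBL
G21
G90
G00 X148.944 Y28.556
M4 S866
G1 X144.037 Y43.658 F540
G1 X131.191 Y52.991
G1 X115.311 Y52.991
G1 X102.465 Y43.658
G1 X97.558 Y28.556
G1 X102.465 Y13.454
G1 X115.311 Y4.121
G1 X131.191 Y4.121
G1 X144.037 Y13.454
G1 X148.944 Y28.556
M5
G00 X61.633 Y122.834
M4 S866
G1 X98.561 Y122.834 F540
G1 X98.561 Y59.515
G1 X61.633 Y59.515
G1 X61.633 Y122.834
M5
G00 X97.268 Y79.746
M4 S866
G1 X84.013 Y85.015 F540
G1 X66.548 Y84.832
G1 X47.727 Y82.475
G1 X30.403 Y81.219
G1 X17.430 Y84.340
M5
G00 X0.000 Y0.000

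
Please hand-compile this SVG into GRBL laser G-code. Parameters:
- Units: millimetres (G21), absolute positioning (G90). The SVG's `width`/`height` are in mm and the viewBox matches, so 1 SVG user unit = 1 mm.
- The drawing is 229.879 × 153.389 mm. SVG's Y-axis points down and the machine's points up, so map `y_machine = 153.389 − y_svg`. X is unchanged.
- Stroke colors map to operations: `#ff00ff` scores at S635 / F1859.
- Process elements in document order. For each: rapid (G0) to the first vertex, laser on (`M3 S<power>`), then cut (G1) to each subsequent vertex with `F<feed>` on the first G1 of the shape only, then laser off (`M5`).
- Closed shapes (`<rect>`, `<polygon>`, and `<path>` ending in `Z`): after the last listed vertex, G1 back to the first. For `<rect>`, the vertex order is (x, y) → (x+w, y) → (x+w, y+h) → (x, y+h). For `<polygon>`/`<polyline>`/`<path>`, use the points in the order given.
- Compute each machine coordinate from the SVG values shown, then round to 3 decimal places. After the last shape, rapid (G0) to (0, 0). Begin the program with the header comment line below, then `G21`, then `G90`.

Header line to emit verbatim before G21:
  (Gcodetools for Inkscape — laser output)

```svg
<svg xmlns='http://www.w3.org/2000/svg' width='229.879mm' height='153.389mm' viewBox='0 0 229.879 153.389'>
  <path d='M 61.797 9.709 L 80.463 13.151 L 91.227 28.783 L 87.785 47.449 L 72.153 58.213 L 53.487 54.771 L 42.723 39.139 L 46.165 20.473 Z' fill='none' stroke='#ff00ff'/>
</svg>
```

1 u = 1 mm; y_m = 153.389 − y.

[1] `<path>` regular polygon, #ff00ff→score S635 F1859: (61.797,143.680) → (80.463,140.238) → (91.227,124.606) → (87.785,105.940) → (72.153,95.176) → (53.487,98.618) → (42.723,114.250) → (46.165,132.916) → (61.797,143.680) (closed)

(Gcodetools for Inkscape — laser output)
G21
G90
G0 X61.797 Y143.680
M3 S635
G1 X80.463 Y140.238 F1859
G1 X91.227 Y124.606
G1 X87.785 Y105.940
G1 X72.153 Y95.176
G1 X53.487 Y98.618
G1 X42.723 Y114.250
G1 X46.165 Y132.916
G1 X61.797 Y143.680
M5
G0 X0.000 Y0.000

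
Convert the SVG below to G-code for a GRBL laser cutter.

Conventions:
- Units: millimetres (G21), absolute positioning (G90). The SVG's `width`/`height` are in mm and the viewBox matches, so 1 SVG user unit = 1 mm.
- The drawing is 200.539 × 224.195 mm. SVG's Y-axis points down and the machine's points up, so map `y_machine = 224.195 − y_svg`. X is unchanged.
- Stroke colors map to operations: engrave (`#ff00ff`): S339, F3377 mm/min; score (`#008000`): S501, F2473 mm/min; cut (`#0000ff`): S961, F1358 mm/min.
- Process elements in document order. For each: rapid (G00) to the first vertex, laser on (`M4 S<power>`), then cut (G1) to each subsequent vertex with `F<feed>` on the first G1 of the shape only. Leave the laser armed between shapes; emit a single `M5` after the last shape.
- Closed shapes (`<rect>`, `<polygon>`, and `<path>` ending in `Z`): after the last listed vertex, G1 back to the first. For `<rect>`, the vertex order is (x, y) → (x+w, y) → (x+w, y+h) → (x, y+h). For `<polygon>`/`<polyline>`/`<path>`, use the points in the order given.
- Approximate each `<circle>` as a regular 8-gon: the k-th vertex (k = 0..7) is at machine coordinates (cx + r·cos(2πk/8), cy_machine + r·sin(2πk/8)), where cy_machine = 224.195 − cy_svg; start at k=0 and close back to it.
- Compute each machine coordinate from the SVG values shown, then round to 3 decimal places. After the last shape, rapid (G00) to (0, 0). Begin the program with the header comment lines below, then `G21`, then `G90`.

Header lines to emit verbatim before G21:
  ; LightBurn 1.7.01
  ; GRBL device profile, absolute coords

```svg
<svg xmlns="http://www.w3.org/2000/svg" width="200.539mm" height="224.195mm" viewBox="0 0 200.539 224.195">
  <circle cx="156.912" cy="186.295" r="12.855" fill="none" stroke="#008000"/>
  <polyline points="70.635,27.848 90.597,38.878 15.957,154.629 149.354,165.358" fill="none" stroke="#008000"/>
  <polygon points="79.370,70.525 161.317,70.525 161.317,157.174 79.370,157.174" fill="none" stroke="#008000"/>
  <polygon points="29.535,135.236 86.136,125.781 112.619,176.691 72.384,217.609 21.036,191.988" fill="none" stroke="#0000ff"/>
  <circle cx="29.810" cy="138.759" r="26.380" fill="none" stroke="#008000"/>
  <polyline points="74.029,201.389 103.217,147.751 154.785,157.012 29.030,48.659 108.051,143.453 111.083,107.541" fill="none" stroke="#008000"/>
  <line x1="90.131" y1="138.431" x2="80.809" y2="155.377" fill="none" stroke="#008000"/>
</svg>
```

viewBox `0 0 200.539 224.195` with mm width/height → 1 unit = 1 mm. Flip: y_m = 224.195 − y_svg.

**Shape 1** — `<circle>` circle, stroke `#008000` → score (S501, F2473). Machine vertices: (169.767,37.900) → (166.002,46.990) → (156.912,50.755) → (147.822,46.990) → (144.057,37.900) → (147.822,28.810) → (156.912,25.045) → (166.002,28.810) → (169.767,37.900). Closed: final G1 returns to the first vertex.

**Shape 2** — `<polyline>` open polyline, stroke `#008000` → score (S501, F2473). Machine vertices: (70.635,196.347) → (90.597,185.317) → (15.957,69.566) → (149.354,58.837). Open path.

**Shape 3** — `<polygon>` rectangle, stroke `#008000` → score (S501, F2473). Machine vertices: (79.370,153.670) → (161.317,153.670) → (161.317,67.021) → (79.370,67.021) → (79.370,153.670). Closed: final G1 returns to the first vertex.

**Shape 4** — `<polygon>` regular polygon, stroke `#0000ff` → cut (S961, F1358). Machine vertices: (29.535,88.959) → (86.136,98.414) → (112.619,47.504) → (72.384,6.586) → (21.036,32.207) → (29.535,88.959). Closed: final G1 returns to the first vertex.

**Shape 5** — `<circle>` circle, stroke `#008000` → score (S501, F2473). Machine vertices: (56.190,85.436) → (48.463,104.089) → (29.810,111.816) → (11.157,104.089) → (3.430,85.436) → (11.157,66.783) → (29.810,59.056) → (48.463,66.783) → (56.190,85.436). Closed: final G1 returns to the first vertex.

**Shape 6** — `<polyline>` open polyline, stroke `#008000` → score (S501, F2473). Machine vertices: (74.029,22.806) → (103.217,76.444) → (154.785,67.183) → (29.030,175.536) → (108.051,80.742) → (111.083,116.654). Open path.

**Shape 7** — `<line>` line segment, stroke `#008000` → score (S501, F2473). Machine vertices: (90.131,85.764) → (80.809,68.818). Open path.

; LightBurn 1.7.01
; GRBL device profile, absolute coords
G21
G90
G00 X169.767 Y37.900
M4 S501
G1 X166.002 Y46.990 F2473
G1 X156.912 Y50.755
G1 X147.822 Y46.990
G1 X144.057 Y37.900
G1 X147.822 Y28.810
G1 X156.912 Y25.045
G1 X166.002 Y28.810
G1 X169.767 Y37.900
G00 X70.635 Y196.347
M4 S501
G1 X90.597 Y185.317 F2473
G1 X15.957 Y69.566
G1 X149.354 Y58.837
G00 X79.370 Y153.670
M4 S501
G1 X161.317 Y153.670 F2473
G1 X161.317 Y67.021
G1 X79.370 Y67.021
G1 X79.370 Y153.670
G00 X29.535 Y88.959
M4 S961
G1 X86.136 Y98.414 F1358
G1 X112.619 Y47.504
G1 X72.384 Y6.586
G1 X21.036 Y32.207
G1 X29.535 Y88.959
G00 X56.190 Y85.436
M4 S501
G1 X48.463 Y104.089 F2473
G1 X29.810 Y111.816
G1 X11.157 Y104.089
G1 X3.430 Y85.436
G1 X11.157 Y66.783
G1 X29.810 Y59.056
G1 X48.463 Y66.783
G1 X56.190 Y85.436
G00 X74.029 Y22.806
M4 S501
G1 X103.217 Y76.444 F2473
G1 X154.785 Y67.183
G1 X29.030 Y175.536
G1 X108.051 Y80.742
G1 X111.083 Y116.654
G00 X90.131 Y85.764
M4 S501
G1 X80.809 Y68.818 F2473
M5
G00 X0.000 Y0.000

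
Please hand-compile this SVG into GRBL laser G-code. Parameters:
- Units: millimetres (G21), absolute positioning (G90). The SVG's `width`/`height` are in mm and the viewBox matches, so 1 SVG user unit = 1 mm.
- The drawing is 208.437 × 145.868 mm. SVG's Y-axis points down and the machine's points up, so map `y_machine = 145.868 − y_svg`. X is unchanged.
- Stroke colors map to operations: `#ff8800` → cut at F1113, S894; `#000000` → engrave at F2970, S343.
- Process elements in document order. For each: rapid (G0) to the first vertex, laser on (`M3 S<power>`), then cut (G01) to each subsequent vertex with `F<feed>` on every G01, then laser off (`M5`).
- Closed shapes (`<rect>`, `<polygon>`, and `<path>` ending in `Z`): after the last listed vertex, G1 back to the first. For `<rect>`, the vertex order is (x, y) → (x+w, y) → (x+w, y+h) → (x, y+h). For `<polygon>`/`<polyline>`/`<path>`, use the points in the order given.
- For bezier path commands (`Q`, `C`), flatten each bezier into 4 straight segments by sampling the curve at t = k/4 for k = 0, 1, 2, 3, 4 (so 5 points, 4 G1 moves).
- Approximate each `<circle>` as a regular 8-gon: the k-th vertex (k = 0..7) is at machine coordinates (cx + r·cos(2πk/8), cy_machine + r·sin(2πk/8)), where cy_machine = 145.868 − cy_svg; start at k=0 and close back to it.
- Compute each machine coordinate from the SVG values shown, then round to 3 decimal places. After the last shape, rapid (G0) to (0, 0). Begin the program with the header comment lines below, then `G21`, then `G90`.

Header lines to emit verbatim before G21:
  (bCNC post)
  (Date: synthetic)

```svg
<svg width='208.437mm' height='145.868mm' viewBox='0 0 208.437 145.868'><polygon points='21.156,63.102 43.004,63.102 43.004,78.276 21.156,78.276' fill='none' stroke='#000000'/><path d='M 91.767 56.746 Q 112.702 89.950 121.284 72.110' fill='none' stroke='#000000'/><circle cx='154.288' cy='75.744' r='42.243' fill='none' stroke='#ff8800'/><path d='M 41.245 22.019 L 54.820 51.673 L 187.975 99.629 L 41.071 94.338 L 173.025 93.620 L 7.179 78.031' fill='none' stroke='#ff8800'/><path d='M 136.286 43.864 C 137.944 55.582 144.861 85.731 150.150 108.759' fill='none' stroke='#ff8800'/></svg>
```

(bCNC post)
(Date: synthetic)
G21
G90
G0 X21.156 Y82.766
M3 S343
G01 X43.004 Y82.766 F2970
G01 X43.004 Y67.592 F2970
G01 X21.156 Y67.592 F2970
G01 X21.156 Y82.766 F2970
M5
G0 X91.767 Y89.122
M3 S343
G01 X101.462 Y75.710 F2970
G01 X109.614 Y68.679 F2970
G01 X116.221 Y68.028 F2970
G01 X121.284 Y73.758 F2970
M5
G0 X196.531 Y70.124
M3 S894
G01 X184.158 Y99.994 F1113
G01 X154.288 Y112.367 F1113
G01 X124.418 Y99.994 F1113
G01 X112.045 Y70.124 F1113
G01 X124.418 Y40.254 F1113
G01 X154.288 Y27.881 F1113
G01 X184.158 Y40.254 F1113
G01 X196.531 Y70.124 F1113
M5
G0 X41.245 Y123.849
M3 S894
G01 X54.820 Y94.195 F1113
G01 X187.975 Y46.239 F1113
G01 X41.071 Y51.530 F1113
G01 X173.025 Y52.248 F1113
G01 X7.179 Y67.837 F1113
M5
G0 X136.286 Y102.004
M3 S894
G01 X138.408 Y90.159 F1113
G01 X141.856 Y73.798 F1113
G01 X145.986 Y55.316 F1113
G01 X150.150 Y37.109 F1113
M5
G0 X0.000 Y0.000

viewBox `0 0 208.437 145.868` with mm width/height → 1 unit = 1 mm. Flip: y_m = 145.868 − y_svg.

**Shape 1** — `<polygon>` rectangle, stroke `#000000` → engrave (S343, F2970). Machine vertices: (21.156,82.766) → (43.004,82.766) → (43.004,67.592) → (21.156,67.592) → (21.156,82.766). Closed: final G1 returns to the first vertex.

**Shape 2** — `<path>` quadratic bezier, stroke `#000000` → engrave (S343, F2970). Control points (SVG): P0=(91.767,56.746), P1=(112.702,89.950), P2=(121.284,72.110); sampled at t=k/4. Machine vertices: (91.767,89.122) → (101.462,75.710) → (109.614,68.679) → (116.221,68.028) → (121.284,73.758). Open path.

**Shape 3** — `<circle>` circle, stroke `#ff8800` → cut (S894, F1113). Machine vertices: (196.531,70.124) → (184.158,99.994) → (154.288,112.367) → (124.418,99.994) → (112.045,70.124) → (124.418,40.254) → (154.288,27.881) → (184.158,40.254) → (196.531,70.124). Closed: final G1 returns to the first vertex.

**Shape 4** — `<path>` open polyline, stroke `#ff8800` → cut (S894, F1113). Machine vertices: (41.245,123.849) → (54.820,94.195) → (187.975,46.239) → (41.071,51.530) → (173.025,52.248) → (7.179,67.837). Open path.

**Shape 5** — `<path>` cubic bezier, stroke `#ff8800` → cut (S894, F1113). Control points (SVG): P0=(136.286,43.864), P1=(137.944,55.582), P2=(144.861,85.731), P3=(150.150,108.759); sampled at t=k/4. Machine vertices: (136.286,102.004) → (138.408,90.159) → (141.856,73.798) → (145.986,55.316) → (150.150,37.109). Open path.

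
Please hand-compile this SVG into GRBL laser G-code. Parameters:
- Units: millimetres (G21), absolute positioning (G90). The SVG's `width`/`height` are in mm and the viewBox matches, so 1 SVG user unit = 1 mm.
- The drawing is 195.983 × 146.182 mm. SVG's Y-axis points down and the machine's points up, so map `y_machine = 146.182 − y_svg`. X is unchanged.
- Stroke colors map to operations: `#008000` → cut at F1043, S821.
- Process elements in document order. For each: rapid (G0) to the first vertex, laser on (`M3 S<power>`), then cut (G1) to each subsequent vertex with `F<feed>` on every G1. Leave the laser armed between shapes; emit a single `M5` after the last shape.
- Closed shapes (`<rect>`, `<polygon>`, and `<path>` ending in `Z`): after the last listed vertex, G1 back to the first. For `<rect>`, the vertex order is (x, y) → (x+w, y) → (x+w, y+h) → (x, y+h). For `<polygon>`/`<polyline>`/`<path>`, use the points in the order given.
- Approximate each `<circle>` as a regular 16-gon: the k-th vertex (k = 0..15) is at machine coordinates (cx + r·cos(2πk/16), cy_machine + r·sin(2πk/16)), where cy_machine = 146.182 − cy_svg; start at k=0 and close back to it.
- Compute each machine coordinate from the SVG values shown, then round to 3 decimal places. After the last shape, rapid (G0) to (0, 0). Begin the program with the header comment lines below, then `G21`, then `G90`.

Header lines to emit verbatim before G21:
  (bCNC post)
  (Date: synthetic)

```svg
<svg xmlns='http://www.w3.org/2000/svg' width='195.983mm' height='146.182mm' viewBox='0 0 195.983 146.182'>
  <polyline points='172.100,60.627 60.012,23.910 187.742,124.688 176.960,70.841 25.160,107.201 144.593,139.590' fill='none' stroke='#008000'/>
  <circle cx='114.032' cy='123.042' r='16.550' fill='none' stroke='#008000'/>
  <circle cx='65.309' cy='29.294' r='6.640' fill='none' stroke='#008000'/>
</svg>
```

1 u = 1 mm; y_m = 146.182 − y.

[1] `<polyline>` open polyline, #008000→cut S821 F1043: (172.100,85.555) → (60.012,122.272) → (187.742,21.494) → (176.960,75.341) → (25.160,38.981) → (144.593,6.592)

[2] `<circle>` circle, #008000→cut S821 F1043: (130.582,23.140) → (129.322,29.473) → (125.735,34.843) → (120.365,38.430) → (114.032,39.690) → (107.699,38.430) → (102.329,34.843) → (98.742,29.473) → (97.482,23.140) → (98.742,16.807) → (102.329,11.437) → (107.699,7.850) → (114.032,6.590) → (120.365,7.850) → (125.735,11.437) → (129.322,16.807) → (130.582,23.140) (closed)

[3] `<circle>` circle, #008000→cut S821 F1043: (71.949,116.888) → (71.444,119.429) → (70.004,121.583) → (67.850,123.023) → (65.309,123.528) → (62.768,123.023) → (60.614,121.583) → (59.174,119.429) → (58.669,116.888) → (59.174,114.347) → (60.614,112.193) → (62.768,110.753) → (65.309,110.248) → (67.850,110.753) → (70.004,112.193) → (71.444,114.347) → (71.949,116.888) (closed)

(bCNC post)
(Date: synthetic)
G21
G90
G0 X172.100 Y85.555
M3 S821
G1 X60.012 Y122.272 F1043
G1 X187.742 Y21.494 F1043
G1 X176.960 Y75.341 F1043
G1 X25.160 Y38.981 F1043
G1 X144.593 Y6.592 F1043
G0 X130.582 Y23.140
M3 S821
G1 X129.322 Y29.473 F1043
G1 X125.735 Y34.843 F1043
G1 X120.365 Y38.430 F1043
G1 X114.032 Y39.690 F1043
G1 X107.699 Y38.430 F1043
G1 X102.329 Y34.843 F1043
G1 X98.742 Y29.473 F1043
G1 X97.482 Y23.140 F1043
G1 X98.742 Y16.807 F1043
G1 X102.329 Y11.437 F1043
G1 X107.699 Y7.850 F1043
G1 X114.032 Y6.590 F1043
G1 X120.365 Y7.850 F1043
G1 X125.735 Y11.437 F1043
G1 X129.322 Y16.807 F1043
G1 X130.582 Y23.140 F1043
G0 X71.949 Y116.888
M3 S821
G1 X71.444 Y119.429 F1043
G1 X70.004 Y121.583 F1043
G1 X67.850 Y123.023 F1043
G1 X65.309 Y123.528 F1043
G1 X62.768 Y123.023 F1043
G1 X60.614 Y121.583 F1043
G1 X59.174 Y119.429 F1043
G1 X58.669 Y116.888 F1043
G1 X59.174 Y114.347 F1043
G1 X60.614 Y112.193 F1043
G1 X62.768 Y110.753 F1043
G1 X65.309 Y110.248 F1043
G1 X67.850 Y110.753 F1043
G1 X70.004 Y112.193 F1043
G1 X71.444 Y114.347 F1043
G1 X71.949 Y116.888 F1043
M5
G0 X0.000 Y0.000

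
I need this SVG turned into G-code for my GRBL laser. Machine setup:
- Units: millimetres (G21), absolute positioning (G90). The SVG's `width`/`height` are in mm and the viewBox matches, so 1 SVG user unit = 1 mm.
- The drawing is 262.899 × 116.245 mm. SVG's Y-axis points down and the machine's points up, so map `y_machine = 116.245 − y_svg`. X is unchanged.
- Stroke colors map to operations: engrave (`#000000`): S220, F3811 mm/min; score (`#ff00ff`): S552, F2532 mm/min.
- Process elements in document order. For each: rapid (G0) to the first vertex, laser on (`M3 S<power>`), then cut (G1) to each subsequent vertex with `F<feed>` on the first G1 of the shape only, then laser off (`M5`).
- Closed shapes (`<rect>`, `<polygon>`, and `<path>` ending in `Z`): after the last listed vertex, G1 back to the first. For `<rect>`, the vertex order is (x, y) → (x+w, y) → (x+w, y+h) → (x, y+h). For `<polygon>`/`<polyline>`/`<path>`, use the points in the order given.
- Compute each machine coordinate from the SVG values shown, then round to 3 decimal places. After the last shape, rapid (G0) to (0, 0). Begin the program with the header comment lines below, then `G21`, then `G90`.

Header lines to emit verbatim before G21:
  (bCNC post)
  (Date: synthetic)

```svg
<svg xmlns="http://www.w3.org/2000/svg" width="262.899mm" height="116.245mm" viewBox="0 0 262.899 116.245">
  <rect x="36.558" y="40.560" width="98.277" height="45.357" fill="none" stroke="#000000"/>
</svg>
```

(bCNC post)
(Date: synthetic)
G21
G90
G0 X36.558 Y75.685
M3 S220
G1 X134.835 Y75.685 F3811
G1 X134.835 Y30.328
G1 X36.558 Y30.328
G1 X36.558 Y75.685
M5
G0 X0.000 Y0.000

viewBox `0 0 262.899 116.245` with mm width/height → 1 unit = 1 mm. Flip: y_m = 116.245 − y_svg.

**Shape 1** — `<rect>` rectangle, stroke `#000000` → engrave (S220, F3811). Machine vertices: (36.558,75.685) → (134.835,75.685) → (134.835,30.328) → (36.558,30.328) → (36.558,75.685). Closed: final G1 returns to the first vertex.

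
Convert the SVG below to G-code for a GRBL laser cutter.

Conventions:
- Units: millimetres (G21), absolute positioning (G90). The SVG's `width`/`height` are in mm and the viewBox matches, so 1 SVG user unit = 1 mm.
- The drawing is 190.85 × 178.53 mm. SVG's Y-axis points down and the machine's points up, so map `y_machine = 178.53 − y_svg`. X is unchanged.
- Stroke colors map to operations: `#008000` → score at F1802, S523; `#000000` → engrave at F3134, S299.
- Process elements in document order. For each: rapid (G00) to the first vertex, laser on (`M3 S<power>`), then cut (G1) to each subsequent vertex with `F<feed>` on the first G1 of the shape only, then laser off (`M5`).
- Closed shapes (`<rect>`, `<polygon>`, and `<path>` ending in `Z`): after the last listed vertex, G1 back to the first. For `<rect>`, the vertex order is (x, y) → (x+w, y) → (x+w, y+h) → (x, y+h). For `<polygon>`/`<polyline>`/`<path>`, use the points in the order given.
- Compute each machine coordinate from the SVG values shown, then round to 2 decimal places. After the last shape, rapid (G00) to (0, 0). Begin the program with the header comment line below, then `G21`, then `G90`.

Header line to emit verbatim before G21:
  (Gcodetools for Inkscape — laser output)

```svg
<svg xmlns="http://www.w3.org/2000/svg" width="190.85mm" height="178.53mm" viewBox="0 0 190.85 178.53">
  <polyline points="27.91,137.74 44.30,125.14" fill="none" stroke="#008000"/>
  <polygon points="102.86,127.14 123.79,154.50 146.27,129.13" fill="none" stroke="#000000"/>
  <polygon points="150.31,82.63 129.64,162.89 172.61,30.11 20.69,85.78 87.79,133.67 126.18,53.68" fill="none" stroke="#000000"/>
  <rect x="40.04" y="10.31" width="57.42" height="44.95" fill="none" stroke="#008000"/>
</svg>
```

viewBox `0 0 190.85 178.53` with mm width/height → 1 unit = 1 mm. Flip: y_m = 178.53 − y_svg.

**Shape 1** — `<polyline>` line segment, stroke `#008000` → score (S523, F1802). Machine vertices: (27.91,40.79) → (44.30,53.39). Open path.

**Shape 2** — `<polygon>` closed polygon, stroke `#000000` → engrave (S299, F3134). Machine vertices: (102.86,51.39) → (123.79,24.03) → (146.27,49.40) → (102.86,51.39). Closed: final G1 returns to the first vertex.

**Shape 3** — `<polygon>` closed polygon, stroke `#000000` → engrave (S299, F3134). Machine vertices: (150.31,95.90) → (129.64,15.64) → (172.61,148.42) → (20.69,92.75) → (87.79,44.86) → (126.18,124.85) → (150.31,95.90). Closed: final G1 returns to the first vertex.

**Shape 4** — `<rect>` rectangle, stroke `#008000` → score (S523, F1802). Machine vertices: (40.04,168.22) → (97.46,168.22) → (97.46,123.27) → (40.04,123.27) → (40.04,168.22). Closed: final G1 returns to the first vertex.

(Gcodetools for Inkscape — laser output)
G21
G90
G00 X27.91 Y40.79
M3 S523
G1 X44.30 Y53.39 F1802
M5
G00 X102.86 Y51.39
M3 S299
G1 X123.79 Y24.03 F3134
G1 X146.27 Y49.40
G1 X102.86 Y51.39
M5
G00 X150.31 Y95.90
M3 S299
G1 X129.64 Y15.64 F3134
G1 X172.61 Y148.42
G1 X20.69 Y92.75
G1 X87.79 Y44.86
G1 X126.18 Y124.85
G1 X150.31 Y95.90
M5
G00 X40.04 Y168.22
M3 S523
G1 X97.46 Y168.22 F1802
G1 X97.46 Y123.27
G1 X40.04 Y123.27
G1 X40.04 Y168.22
M5
G00 X0.00 Y0.00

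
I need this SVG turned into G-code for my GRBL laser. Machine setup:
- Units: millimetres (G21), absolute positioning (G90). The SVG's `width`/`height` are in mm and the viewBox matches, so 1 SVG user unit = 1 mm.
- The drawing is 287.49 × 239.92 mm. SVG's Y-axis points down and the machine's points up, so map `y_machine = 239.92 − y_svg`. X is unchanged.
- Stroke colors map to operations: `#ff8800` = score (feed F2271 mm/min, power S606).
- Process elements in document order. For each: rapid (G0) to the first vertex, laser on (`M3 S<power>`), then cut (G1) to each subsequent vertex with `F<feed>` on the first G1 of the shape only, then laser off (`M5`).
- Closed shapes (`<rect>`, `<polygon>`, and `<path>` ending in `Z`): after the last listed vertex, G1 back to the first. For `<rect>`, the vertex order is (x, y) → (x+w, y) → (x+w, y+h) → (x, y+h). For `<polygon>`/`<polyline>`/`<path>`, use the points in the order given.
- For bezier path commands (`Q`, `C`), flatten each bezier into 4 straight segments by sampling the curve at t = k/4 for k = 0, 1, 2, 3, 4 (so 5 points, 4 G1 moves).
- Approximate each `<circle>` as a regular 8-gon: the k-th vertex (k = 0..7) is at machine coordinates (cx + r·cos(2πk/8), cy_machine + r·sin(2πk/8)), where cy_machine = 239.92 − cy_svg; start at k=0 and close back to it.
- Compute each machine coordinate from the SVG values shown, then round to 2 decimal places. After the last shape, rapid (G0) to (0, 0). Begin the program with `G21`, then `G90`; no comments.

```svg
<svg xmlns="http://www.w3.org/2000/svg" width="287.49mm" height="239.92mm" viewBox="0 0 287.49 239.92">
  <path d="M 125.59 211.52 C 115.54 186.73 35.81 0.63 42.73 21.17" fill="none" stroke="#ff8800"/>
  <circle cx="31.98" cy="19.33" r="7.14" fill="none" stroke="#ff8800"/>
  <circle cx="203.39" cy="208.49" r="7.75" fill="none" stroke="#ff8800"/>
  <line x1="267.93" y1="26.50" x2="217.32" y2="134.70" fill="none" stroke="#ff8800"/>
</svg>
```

G21
G90
G0 X125.59 Y28.40
M3 S606
G1 X107.43 Y71.49 F2271
G1 X77.80 Y140.57
G1 X51.34 Y201.16
G1 X42.73 Y218.75
M5
G0 X39.12 Y220.59
M3 S606
G1 X37.03 Y225.64 F2271
G1 X31.98 Y227.73
G1 X26.93 Y225.64
G1 X24.84 Y220.59
G1 X26.93 Y215.54
G1 X31.98 Y213.45
G1 X37.03 Y215.54
G1 X39.12 Y220.59
M5
G0 X211.14 Y31.43
M3 S606
G1 X208.87 Y36.91 F2271
G1 X203.39 Y39.18
G1 X197.91 Y36.91
G1 X195.64 Y31.43
G1 X197.91 Y25.95
G1 X203.39 Y23.68
G1 X208.87 Y25.95
G1 X211.14 Y31.43
M5
G0 X267.93 Y213.42
M3 S606
G1 X217.32 Y105.22 F2271
M5
G0 X0.00 Y0.00

Since the viewBox matches the mm dimensions, user units are millimetres directly. The only transform is the Y-flip y_m = 239.92 − y_svg.

Shape 1 is a cubic bezier drawn with `<path>`. Its stroke #ff8800 means score at S606, F2271. After flipping Y the toolpath is (125.59,28.40) → (107.43,71.49) → (77.80,140.57) → (51.34,201.16) → (42.73,218.75).

Shape 2 is a circle drawn with `<circle>`. Its stroke #ff8800 means score at S606, F2271. After flipping Y the toolpath is (39.12,220.59) → (37.03,225.64) → (31.98,227.73) → (26.93,225.64) → (24.84,220.59) → (26.93,215.54) → (31.98,213.45) → (37.03,215.54) → (39.12,220.59), returning to the start.

Shape 3 is a circle drawn with `<circle>`. Its stroke #ff8800 means score at S606, F2271. After flipping Y the toolpath is (211.14,31.43) → (208.87,36.91) → (203.39,39.18) → (197.91,36.91) → (195.64,31.43) → (197.91,25.95) → (203.39,23.68) → (208.87,25.95) → (211.14,31.43), returning to the start.

Shape 4 is a line segment drawn with `<line>`. Its stroke #ff8800 means score at S606, F2271. After flipping Y the toolpath is (267.93,213.42) → (217.32,105.22).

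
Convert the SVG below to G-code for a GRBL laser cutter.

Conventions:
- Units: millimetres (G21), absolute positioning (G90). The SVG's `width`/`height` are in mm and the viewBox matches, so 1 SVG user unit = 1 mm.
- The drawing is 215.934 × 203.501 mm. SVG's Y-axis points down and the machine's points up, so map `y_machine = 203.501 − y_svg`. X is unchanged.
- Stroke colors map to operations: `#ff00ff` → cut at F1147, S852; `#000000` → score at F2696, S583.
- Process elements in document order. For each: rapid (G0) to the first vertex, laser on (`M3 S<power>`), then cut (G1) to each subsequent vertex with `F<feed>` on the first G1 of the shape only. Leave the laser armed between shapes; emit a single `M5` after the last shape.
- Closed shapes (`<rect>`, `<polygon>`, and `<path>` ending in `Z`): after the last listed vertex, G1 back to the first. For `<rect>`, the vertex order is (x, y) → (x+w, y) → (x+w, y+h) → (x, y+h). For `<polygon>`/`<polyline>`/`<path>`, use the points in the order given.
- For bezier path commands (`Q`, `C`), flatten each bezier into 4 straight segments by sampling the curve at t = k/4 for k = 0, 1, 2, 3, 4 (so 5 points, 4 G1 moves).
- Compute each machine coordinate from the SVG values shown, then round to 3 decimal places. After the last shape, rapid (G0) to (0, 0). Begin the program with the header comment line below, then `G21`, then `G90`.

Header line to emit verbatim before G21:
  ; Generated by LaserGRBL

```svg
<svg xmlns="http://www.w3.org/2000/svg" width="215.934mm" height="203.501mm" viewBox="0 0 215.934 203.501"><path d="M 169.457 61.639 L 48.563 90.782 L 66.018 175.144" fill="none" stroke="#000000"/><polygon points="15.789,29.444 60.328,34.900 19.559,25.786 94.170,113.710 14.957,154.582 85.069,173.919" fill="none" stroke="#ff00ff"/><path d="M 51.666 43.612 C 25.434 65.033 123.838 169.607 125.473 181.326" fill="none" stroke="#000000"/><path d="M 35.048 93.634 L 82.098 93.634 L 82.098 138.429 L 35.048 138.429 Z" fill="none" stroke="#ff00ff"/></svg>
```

Since the viewBox matches the mm dimensions, user units are millimetres directly. The only transform is the Y-flip y_m = 203.501 − y_svg.

Shape 1 is a open polyline drawn with `<path>`. Its stroke #000000 means score at S583, F2696. After flipping Y the toolpath is (169.457,141.862) → (48.563,112.719) → (66.018,28.357).

Shape 2 is a closed polygon drawn with `<polygon>`. Its stroke #ff00ff means cut at S852, F1147. After flipping Y the toolpath is (15.789,174.057) → (60.328,168.601) → (19.559,177.715) → (94.170,89.791) → (14.957,48.919) → (85.069,29.582) → (15.789,174.057), returning to the start.

Shape 3 is a cubic bezier drawn with `<path>`. Its stroke #000000 means score at S583, F2696. After flipping Y the toolpath is (51.666,159.889) → (51.902,130.982) → (78.119,87.394) → (109.562,45.624) → (125.473,22.175).

Shape 4 is a rectangle drawn with `<path>`. Its stroke #ff00ff means cut at S852, F1147. After flipping Y the toolpath is (35.048,109.867) → (82.098,109.867) → (82.098,65.072) → (35.048,65.072) → (35.048,109.867), returning to the start.

; Generated by LaserGRBL
G21
G90
G0 X169.457 Y141.862
M3 S583
G1 X48.563 Y112.719 F2696
G1 X66.018 Y28.357
G0 X15.789 Y174.057
M3 S852
G1 X60.328 Y168.601 F1147
G1 X19.559 Y177.715
G1 X94.170 Y89.791
G1 X14.957 Y48.919
G1 X85.069 Y29.582
G1 X15.789 Y174.057
G0 X51.666 Y159.889
M3 S583
G1 X51.902 Y130.982 F2696
G1 X78.119 Y87.394
G1 X109.562 Y45.624
G1 X125.473 Y22.175
G0 X35.048 Y109.867
M3 S852
G1 X82.098 Y109.867 F1147
G1 X82.098 Y65.072
G1 X35.048 Y65.072
G1 X35.048 Y109.867
M5
G0 X0.000 Y0.000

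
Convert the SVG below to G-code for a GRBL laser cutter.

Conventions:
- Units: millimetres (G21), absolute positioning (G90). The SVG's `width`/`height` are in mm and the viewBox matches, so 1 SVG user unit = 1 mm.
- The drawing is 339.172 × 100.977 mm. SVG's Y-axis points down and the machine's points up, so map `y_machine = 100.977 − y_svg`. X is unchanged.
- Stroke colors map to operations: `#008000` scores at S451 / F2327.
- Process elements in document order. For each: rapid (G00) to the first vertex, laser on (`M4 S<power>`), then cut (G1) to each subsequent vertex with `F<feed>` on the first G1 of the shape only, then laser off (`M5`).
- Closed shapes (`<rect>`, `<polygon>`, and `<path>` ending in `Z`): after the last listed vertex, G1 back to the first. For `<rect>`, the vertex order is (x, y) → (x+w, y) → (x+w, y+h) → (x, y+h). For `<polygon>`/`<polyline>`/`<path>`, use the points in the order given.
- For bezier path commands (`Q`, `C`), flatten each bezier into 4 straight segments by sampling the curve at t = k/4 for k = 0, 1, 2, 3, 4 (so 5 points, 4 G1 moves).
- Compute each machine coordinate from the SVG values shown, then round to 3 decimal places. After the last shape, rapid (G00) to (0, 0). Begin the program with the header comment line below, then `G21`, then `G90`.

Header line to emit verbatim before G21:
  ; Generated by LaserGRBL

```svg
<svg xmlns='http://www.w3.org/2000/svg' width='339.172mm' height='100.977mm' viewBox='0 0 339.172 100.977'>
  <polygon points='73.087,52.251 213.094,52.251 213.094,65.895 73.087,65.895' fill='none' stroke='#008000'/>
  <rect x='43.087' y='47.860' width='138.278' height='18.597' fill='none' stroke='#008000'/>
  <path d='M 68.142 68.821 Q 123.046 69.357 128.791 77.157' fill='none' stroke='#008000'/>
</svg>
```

Since the viewBox matches the mm dimensions, user units are millimetres directly. The only transform is the Y-flip y_m = 100.977 − y_svg.

Shape 1 is a rectangle drawn with `<polygon>`. Its stroke #008000 means score at S451, F2327. After flipping Y the toolpath is (73.087,48.726) → (213.094,48.726) → (213.094,35.082) → (73.087,35.082) → (73.087,48.726), returning to the start.

Shape 2 is a rectangle drawn with `<rect>`. Its stroke #008000 means score at S451, F2327. After flipping Y the toolpath is (43.087,53.117) → (181.365,53.117) → (181.365,34.520) → (43.087,34.520) → (43.087,53.117), returning to the start.

Shape 3 is a quadratic bezier drawn with `<path>`. Its stroke #008000 means score at S451, F2327. After flipping Y the toolpath is (68.142,32.156) → (92.522,31.434) → (110.756,29.804) → (122.846,27.266) → (128.791,23.820).

; Generated by LaserGRBL
G21
G90
G00 X73.087 Y48.726
M4 S451
G1 X213.094 Y48.726 F2327
G1 X213.094 Y35.082
G1 X73.087 Y35.082
G1 X73.087 Y48.726
M5
G00 X43.087 Y53.117
M4 S451
G1 X181.365 Y53.117 F2327
G1 X181.365 Y34.520
G1 X43.087 Y34.520
G1 X43.087 Y53.117
M5
G00 X68.142 Y32.156
M4 S451
G1 X92.522 Y31.434 F2327
G1 X110.756 Y29.804
G1 X122.846 Y27.266
G1 X128.791 Y23.820
M5
G00 X0.000 Y0.000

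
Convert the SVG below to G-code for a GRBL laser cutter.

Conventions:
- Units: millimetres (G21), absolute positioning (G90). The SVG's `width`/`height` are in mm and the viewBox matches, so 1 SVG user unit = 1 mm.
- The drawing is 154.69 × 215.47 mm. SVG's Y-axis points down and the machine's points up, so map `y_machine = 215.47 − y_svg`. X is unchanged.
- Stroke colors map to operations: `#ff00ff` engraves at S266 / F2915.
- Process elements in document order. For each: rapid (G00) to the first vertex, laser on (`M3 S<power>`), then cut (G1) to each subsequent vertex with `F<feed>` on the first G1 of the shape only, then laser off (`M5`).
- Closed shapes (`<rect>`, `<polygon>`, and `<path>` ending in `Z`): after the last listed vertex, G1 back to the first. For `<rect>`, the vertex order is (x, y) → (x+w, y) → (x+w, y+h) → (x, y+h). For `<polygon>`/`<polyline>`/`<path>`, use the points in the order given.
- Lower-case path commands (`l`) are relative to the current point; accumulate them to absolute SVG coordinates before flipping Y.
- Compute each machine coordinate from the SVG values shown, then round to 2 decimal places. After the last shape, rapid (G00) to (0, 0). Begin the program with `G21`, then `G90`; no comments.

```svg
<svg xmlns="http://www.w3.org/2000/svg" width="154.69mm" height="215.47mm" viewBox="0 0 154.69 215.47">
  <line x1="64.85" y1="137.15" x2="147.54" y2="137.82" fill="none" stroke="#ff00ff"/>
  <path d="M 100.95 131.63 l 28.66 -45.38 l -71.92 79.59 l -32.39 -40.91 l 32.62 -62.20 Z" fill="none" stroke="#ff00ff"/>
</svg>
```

G21
G90
G00 X64.85 Y78.32
M3 S266
G1 X147.54 Y77.65 F2915
M5
G00 X100.95 Y83.84
M3 S266
G1 X129.61 Y129.22 F2915
G1 X57.69 Y49.63
G1 X25.30 Y90.54
G1 X57.92 Y152.74
G1 X100.95 Y83.84
M5
G00 X0.00 Y0.00

1 u = 1 mm; y_m = 215.47 − y.

[1] `<line>` line segment, #ff00ff→engrave S266 F2915: (64.85,78.32) → (147.54,77.65)

[2] `<path>` closed polygon, #ff00ff→engrave S266 F2915: (100.95,83.84) → (129.61,129.22) → (57.69,49.63) → (25.30,90.54) → (57.92,152.74) → (100.95,83.84) (closed)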